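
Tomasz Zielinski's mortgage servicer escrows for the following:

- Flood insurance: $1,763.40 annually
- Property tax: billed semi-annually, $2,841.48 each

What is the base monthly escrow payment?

Flood insurance: $1,763.40 per year
Property tax: $2,841.48 × 2 = $5,682.96 per year
Total annual escrow = $1,763.40 + $5,682.96 = $7,446.36
Monthly = $7,446.36 ÷ 12 = $620.53

$620.53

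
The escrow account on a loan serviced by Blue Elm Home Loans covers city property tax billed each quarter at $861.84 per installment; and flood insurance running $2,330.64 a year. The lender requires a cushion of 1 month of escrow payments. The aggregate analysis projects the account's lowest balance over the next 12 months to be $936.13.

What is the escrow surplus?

City property tax = $861.84 × 4 = $3,447.36
Flood insurance = $2,330.64
Yearly total = $3,447.36 + $2,330.64 = $5,778.00
Per month = $5,778.00 / 12 = $481.50
Required reserve = 1 × $481.50 = $481.50
Excess over cushion: $936.13 − $481.50 = $454.63

$454.63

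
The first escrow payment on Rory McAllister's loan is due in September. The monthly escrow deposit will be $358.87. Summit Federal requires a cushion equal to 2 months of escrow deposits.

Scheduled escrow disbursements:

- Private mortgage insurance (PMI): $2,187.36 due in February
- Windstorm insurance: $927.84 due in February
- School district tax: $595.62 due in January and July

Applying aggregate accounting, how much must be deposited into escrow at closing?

$2,275.34

Cushion = 2 × $358.87 = $717.74
Trial balance (start $0, +$358.87 each month, − disbursements):
  Sep: +$358.87 → $358.87
  Oct: +$358.87 → $717.74
  Nov: +$358.87 → $1,076.61
  Dec: +$358.87 → $1,435.48
  Jan: +$358.87 − $595.62 → $1,198.73
  Feb: +$358.87 − $3,115.20 → -$1,557.60
  Mar: +$358.87 → -$1,198.73
  Apr: +$358.87 → -$839.86
  May: +$358.87 → -$480.99
  Jun: +$358.87 → -$122.12
  Jul: +$358.87 − $595.62 → -$358.87
  Aug: +$358.87 → $0.00
Lowest trial balance = -$1,557.60 (Feb)
Initial deposit = cushion − low point = $717.74 − (-$1,557.60) = $2,275.34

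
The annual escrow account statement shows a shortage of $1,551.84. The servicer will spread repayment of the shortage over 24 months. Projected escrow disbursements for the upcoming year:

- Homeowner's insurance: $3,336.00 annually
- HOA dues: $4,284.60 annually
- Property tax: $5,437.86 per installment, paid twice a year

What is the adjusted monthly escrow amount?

$1,606.02

Homeowner's insurance = $3,336.00
HOA dues = $4,284.60
Property tax = $5,437.86 × 2 = $10,875.72
Total per year = $3,336.00 + $4,284.60 + $10,875.72 = $18,496.32
Per month = $18,496.32 / 12 = $1,541.36
Shortage spread = $1,551.84 / 24 = $64.66/mo
Adjusted monthly = $1,541.36 + $64.66 = $1,606.02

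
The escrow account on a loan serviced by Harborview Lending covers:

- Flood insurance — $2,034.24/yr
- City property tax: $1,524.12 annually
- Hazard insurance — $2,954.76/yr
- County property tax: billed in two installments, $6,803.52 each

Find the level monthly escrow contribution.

Flood insurance: $2,034.24
City property tax: $1,524.12
Hazard insurance: $2,954.76
County property tax: $6,803.52 × 2 = $13,607.04
Yearly total = $2,034.24 + $1,524.12 + $2,954.76 + $13,607.04 = $20,120.16
Per month = $20,120.16 / 12 = $1,676.68

$1,676.68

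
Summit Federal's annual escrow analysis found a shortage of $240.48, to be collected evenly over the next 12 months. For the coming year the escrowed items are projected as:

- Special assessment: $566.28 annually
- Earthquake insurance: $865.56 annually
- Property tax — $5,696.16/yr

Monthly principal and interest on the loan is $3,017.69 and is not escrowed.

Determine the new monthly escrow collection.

$614.04

Special assessment: $566.28 annually
Earthquake insurance: $865.56 annually
Property tax: $5,696.16 annually
Annual escrow total = $566.28 + $865.56 + $5,696.16 = $7,128.00
Monthly = $7,128.00 ÷ 12 = $594.00
Shortage per month = $240.48 / 12 = $20.04
New monthly escrow = $594.00 + $20.04 = $614.04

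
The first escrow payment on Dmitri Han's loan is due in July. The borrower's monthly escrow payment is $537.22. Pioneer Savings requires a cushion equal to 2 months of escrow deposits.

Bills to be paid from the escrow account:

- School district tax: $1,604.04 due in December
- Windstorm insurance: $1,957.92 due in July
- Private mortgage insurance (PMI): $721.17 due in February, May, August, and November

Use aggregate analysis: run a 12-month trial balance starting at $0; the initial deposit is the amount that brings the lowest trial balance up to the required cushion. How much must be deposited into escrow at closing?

Cushion = 2 × $537.22 = $1,074.44
Trial balance (start $0, +$537.22 each month, − disbursements):
  Jul: +$537.22 − $1,957.92 → -$1,420.70
  Aug: +$537.22 − $721.17 → -$1,604.65
  Sep: +$537.22 → -$1,067.43
  Oct: +$537.22 → -$530.21
  Nov: +$537.22 − $721.17 → -$714.16
  Dec: +$537.22 − $1,604.04 → -$1,780.98
  Jan: +$537.22 → -$1,243.76
  Feb: +$537.22 − $721.17 → -$1,427.71
  Mar: +$537.22 → -$890.49
  Apr: +$537.22 → -$353.27
  May: +$537.22 − $721.17 → -$537.22
  Jun: +$537.22 → $0.00
Lowest trial balance = -$1,780.98 (Dec)
Initial deposit = cushion − low point = $1,074.44 − (-$1,780.98) = $2,855.42

$2,855.42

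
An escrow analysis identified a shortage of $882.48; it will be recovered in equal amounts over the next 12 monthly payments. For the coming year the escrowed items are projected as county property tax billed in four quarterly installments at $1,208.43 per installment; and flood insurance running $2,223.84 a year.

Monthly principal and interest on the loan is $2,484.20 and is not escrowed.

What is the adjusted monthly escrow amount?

County property tax: $1,208.43 × 4 = $4,833.72/yr
Flood insurance: $2,223.84/yr
Annual escrow total = $4,833.72 + $2,223.84 = $7,057.56
Base monthly escrow = $7,057.56 / 12 = $588.13
Monthly shortage recovery: $882.48 ÷ 12 = $73.54
Adjusted monthly = $588.13 + $73.54 = $661.67

$661.67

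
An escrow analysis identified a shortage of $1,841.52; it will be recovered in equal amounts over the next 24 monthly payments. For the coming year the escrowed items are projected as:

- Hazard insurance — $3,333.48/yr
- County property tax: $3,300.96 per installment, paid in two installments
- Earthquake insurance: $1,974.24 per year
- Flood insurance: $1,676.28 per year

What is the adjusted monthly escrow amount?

$1,208.89

Hazard insurance — $3,333.48 annually
County property tax — $3,300.96 × 2 = $6,601.92 annually
Earthquake insurance — $1,974.24 annually
Flood insurance — $1,676.28 annually
Yearly total = $13,585.92
Monthly = $13,585.92 ÷ 12 = $1,132.16
Shortage spread = $1,841.52 ÷ 24 = $76.73/mo
New monthly escrow = $1,132.16 + $76.73 = $1,208.89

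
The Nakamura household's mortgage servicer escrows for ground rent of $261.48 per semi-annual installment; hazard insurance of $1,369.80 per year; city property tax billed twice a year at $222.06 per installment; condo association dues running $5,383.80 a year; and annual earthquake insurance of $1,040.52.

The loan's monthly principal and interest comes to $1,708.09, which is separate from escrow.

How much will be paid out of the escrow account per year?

$8,761.20

Ground rent = $261.48 × 2 = $522.96/yr
Hazard insurance = $1,369.80/yr
City property tax = $222.06 × 2 = $444.12/yr
Condo association dues = $5,383.80/yr
Earthquake insurance = $1,040.52/yr
Yearly total = $8,761.20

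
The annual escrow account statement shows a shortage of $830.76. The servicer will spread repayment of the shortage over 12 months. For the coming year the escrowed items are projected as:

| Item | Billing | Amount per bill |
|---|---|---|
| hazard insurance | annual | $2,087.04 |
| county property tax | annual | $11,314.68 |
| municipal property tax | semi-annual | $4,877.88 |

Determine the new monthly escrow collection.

$1,999.02

Hazard insurance: $2,087.04/yr
County property tax: $11,314.68/yr
Municipal property tax: $4,877.88 × 2 = $9,755.76/yr
Annual escrow total = $23,157.48
Monthly = $23,157.48 / 12 = $1,929.79
Shortage spread = $830.76 / 12 = $69.23/mo
Adjusted monthly = $1,929.79 + $69.23 = $1,999.02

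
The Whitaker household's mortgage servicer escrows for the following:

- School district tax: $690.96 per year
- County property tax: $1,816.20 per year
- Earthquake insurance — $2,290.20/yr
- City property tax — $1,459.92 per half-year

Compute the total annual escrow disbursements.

$7,717.20

School district tax — $690.96 per year
County property tax — $1,816.20 per year
Earthquake insurance — $2,290.20 per year
City property tax — $1,459.92 × 2 = $2,919.84 per year
Total annual escrow = $690.96 + $1,816.20 + $2,290.20 + $2,919.84 = $7,717.20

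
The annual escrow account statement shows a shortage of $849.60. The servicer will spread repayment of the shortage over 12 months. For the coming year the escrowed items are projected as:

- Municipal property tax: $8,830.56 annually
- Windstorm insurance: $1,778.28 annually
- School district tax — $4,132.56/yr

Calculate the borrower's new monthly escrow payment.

Municipal property tax = $8,830.56 per year
Windstorm insurance = $1,778.28 per year
School district tax = $4,132.56 per year
Total annual escrow = $14,741.40
Per month = $14,741.40 ÷ 12 = $1,228.45
Shortage spread = $849.60 / 12 = $70.80/mo
New monthly escrow = $1,228.45 + $70.80 = $1,299.25

$1,299.25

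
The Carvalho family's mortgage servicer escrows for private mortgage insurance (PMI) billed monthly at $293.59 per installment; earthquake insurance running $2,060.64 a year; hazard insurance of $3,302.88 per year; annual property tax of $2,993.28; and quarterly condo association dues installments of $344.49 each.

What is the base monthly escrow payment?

$1,104.82

Private mortgage insurance (PMI) — $293.59 × 12 = $3,523.08 per year
Earthquake insurance — $2,060.64 per year
Hazard insurance — $3,302.88 per year
Property tax — $2,993.28 per year
Condo association dues — $344.49 × 4 = $1,377.96 per year
Yearly total = $13,257.84
Base monthly escrow = $13,257.84 / 12 = $1,104.82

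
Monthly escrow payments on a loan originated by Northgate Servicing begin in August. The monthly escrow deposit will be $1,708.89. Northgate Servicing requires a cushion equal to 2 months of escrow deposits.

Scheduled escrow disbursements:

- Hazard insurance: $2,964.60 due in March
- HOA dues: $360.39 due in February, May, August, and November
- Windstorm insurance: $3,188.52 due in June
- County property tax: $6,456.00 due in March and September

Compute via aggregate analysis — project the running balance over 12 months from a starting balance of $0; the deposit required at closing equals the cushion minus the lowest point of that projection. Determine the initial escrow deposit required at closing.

Cushion = 2 × $1,708.89 = $3,417.78
Trial balance (start $0, +$1,708.89 each month, − disbursements):
  Aug: +$1,708.89 − $360.39 → $1,348.50
  Sep: +$1,708.89 − $6,456.00 → -$3,398.61
  Oct: +$1,708.89 → -$1,689.72
  Nov: +$1,708.89 − $360.39 → -$341.22
  Dec: +$1,708.89 → $1,367.67
  Jan: +$1,708.89 → $3,076.56
  Feb: +$1,708.89 − $360.39 → $4,425.06
  Mar: +$1,708.89 − $9,420.60 → -$3,286.65
  Apr: +$1,708.89 → -$1,577.76
  May: +$1,708.89 − $360.39 → -$229.26
  Jun: +$1,708.89 − $3,188.52 → -$1,708.89
  Jul: +$1,708.89 → $0.00
Lowest trial balance = -$3,398.61 (Sep)
Initial deposit = cushion − low point = $3,417.78 − (-$3,398.61) = $6,816.39

$6,816.39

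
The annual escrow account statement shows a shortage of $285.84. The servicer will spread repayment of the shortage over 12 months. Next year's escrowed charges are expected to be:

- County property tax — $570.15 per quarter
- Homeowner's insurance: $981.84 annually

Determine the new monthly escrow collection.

$295.69

County property tax: $570.15 × 4 = $2,280.60 annually
Homeowner's insurance: $981.84 annually
Yearly total = $2,280.60 + $981.84 = $3,262.44
Base monthly escrow = $3,262.44 ÷ 12 = $271.87
Shortage spread = $285.84 / 12 = $23.82/mo
New monthly escrow = $271.87 + $23.82 = $295.69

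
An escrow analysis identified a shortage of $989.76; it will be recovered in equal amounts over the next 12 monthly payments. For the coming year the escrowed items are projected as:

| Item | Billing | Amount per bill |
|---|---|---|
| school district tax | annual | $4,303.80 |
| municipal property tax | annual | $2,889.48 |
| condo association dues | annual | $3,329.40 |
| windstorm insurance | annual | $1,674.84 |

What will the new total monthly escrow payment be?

School district tax: $4,303.80 per year
Municipal property tax: $2,889.48 per year
Condo association dues: $3,329.40 per year
Windstorm insurance: $1,674.84 per year
Annual escrow total = $4,303.80 + $2,889.48 + $3,329.40 + $1,674.84 = $12,197.52
Per month = $12,197.52 ÷ 12 = $1,016.46
Monthly shortage recovery: $989.76 / 12 = $82.48
Adjusted monthly = $1,016.46 + $82.48 = $1,098.94

$1,098.94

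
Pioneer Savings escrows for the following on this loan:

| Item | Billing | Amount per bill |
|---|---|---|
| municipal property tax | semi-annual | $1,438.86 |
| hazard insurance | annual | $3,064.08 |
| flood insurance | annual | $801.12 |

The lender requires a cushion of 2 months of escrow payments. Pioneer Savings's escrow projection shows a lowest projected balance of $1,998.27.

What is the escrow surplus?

$874.45

Municipal property tax = $1,438.86 × 2 = $2,877.72/yr
Hazard insurance = $3,064.08/yr
Flood insurance = $801.12/yr
Combined annual = $2,877.72 + $3,064.08 + $801.12 = $6,742.92
Per month = $6,742.92 / 12 = $561.91
Required reserve = 2 × $561.91 = $1,123.82
Excess over cushion: $1,998.27 − $1,123.82 = $874.45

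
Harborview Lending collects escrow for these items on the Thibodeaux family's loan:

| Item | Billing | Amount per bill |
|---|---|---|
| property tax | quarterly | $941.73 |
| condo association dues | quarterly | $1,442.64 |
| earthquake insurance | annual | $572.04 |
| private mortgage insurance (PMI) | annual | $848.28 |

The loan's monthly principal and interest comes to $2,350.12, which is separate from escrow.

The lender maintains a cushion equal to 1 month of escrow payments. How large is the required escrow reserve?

Property tax: $941.73 × 4 = $3,766.92 annually
Condo association dues: $1,442.64 × 4 = $5,770.56 annually
Earthquake insurance: $572.04 annually
Private mortgage insurance (PMI): $848.28 annually
Annual escrow total = $3,766.92 + $5,770.56 + $572.04 + $848.28 = $10,957.80
Monthly escrow = $10,957.80 ÷ 12 = $913.15
Required cushion = 1 × $913.15 = $913.15

$913.15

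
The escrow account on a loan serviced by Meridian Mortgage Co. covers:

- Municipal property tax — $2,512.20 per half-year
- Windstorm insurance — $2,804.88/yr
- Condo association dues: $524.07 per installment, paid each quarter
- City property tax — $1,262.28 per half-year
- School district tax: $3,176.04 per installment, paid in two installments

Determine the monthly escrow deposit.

Municipal property tax — $2,512.20 × 2 = $5,024.40
Windstorm insurance — $2,804.88
Condo association dues — $524.07 × 4 = $2,096.28
City property tax — $1,262.28 × 2 = $2,524.56
School district tax — $3,176.04 × 2 = $6,352.08
Combined annual = $18,802.20
Monthly escrow = $18,802.20 / 12 = $1,566.85

$1,566.85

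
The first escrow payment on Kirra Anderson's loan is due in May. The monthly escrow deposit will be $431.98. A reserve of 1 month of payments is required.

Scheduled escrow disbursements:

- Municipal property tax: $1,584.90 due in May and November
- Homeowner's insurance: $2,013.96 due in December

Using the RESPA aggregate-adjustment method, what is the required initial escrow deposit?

$2,159.90

Cushion = 1 × $431.98 = $431.98
Trial balance (start $0, +$431.98 each month, − disbursements):
  May: +$431.98 − $1,584.90 → -$1,152.92
  Jun: +$431.98 → -$720.94
  Jul: +$431.98 → -$288.96
  Aug: +$431.98 → $143.02
  Sep: +$431.98 → $575.00
  Oct: +$431.98 → $1,006.98
  Nov: +$431.98 − $1,584.90 → -$145.94
  Dec: +$431.98 − $2,013.96 → -$1,727.92
  Jan: +$431.98 → -$1,295.94
  Feb: +$431.98 → -$863.96
  Mar: +$431.98 → -$431.98
  Apr: +$431.98 → $0.00
Lowest trial balance = -$1,727.92 (Dec)
Initial deposit = cushion − low point = $431.98 − (-$1,727.92) = $2,159.90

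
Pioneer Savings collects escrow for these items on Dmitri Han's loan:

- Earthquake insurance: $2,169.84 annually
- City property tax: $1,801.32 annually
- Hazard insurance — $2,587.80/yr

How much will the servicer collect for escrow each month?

$546.58

Earthquake insurance — $2,169.84 annually
City property tax — $1,801.32 annually
Hazard insurance — $2,587.80 annually
Combined annual = $2,169.84 + $1,801.32 + $2,587.80 = $6,558.96
Per month = $6,558.96 ÷ 12 = $546.58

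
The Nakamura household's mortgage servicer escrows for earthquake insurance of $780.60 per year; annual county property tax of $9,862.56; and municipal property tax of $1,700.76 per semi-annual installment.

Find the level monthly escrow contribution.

Earthquake insurance: $780.60
County property tax: $9,862.56
Municipal property tax: $1,700.76 × 2 = $3,401.52
Total per year = $780.60 + $9,862.56 + $3,401.52 = $14,044.68
Base monthly escrow = $14,044.68 ÷ 12 = $1,170.39

$1,170.39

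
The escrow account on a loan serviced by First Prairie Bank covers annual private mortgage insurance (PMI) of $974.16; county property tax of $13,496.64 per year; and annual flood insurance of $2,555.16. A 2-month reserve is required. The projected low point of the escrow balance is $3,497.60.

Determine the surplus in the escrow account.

$659.94

Private mortgage insurance (PMI) = $974.16
County property tax = $13,496.64
Flood insurance = $2,555.16
Total annual escrow = $17,025.96
Monthly = $17,025.96 / 12 = $1,418.83
Required cushion = 2 × $1,418.83 = $2,837.66
Surplus = $3,497.60 − $2,837.66 = $659.94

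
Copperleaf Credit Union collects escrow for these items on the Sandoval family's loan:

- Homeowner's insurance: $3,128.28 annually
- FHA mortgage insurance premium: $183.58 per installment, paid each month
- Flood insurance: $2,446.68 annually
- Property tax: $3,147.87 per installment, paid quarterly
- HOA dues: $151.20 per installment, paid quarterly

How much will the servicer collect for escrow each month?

$1,747.85

Homeowner's insurance — $3,128.28
FHA mortgage insurance premium — $183.58 × 12 = $2,202.96
Flood insurance — $2,446.68
Property tax — $3,147.87 × 4 = $12,591.48
HOA dues — $151.20 × 4 = $604.80
Total per year = $3,128.28 + $2,202.96 + $2,446.68 + $12,591.48 + $604.80 = $20,974.20
Monthly = $20,974.20 ÷ 12 = $1,747.85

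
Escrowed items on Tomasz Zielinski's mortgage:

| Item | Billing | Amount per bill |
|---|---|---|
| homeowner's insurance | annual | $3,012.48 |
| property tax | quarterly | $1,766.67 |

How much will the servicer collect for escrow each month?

Homeowner's insurance = $3,012.48/yr
Property tax = $1,766.67 × 4 = $7,066.68/yr
Total annual escrow = $10,079.16
Base monthly escrow = $10,079.16 ÷ 12 = $839.93

$839.93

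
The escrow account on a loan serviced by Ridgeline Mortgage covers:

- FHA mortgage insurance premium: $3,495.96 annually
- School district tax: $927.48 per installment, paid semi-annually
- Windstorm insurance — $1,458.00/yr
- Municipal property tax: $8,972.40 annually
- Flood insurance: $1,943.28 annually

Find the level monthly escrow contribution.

FHA mortgage insurance premium — $3,495.96/yr
School district tax — $927.48 × 2 = $1,854.96/yr
Windstorm insurance — $1,458.00/yr
Municipal property tax — $8,972.40/yr
Flood insurance — $1,943.28/yr
Yearly total = $17,724.60
Per month = $17,724.60 / 12 = $1,477.05

$1,477.05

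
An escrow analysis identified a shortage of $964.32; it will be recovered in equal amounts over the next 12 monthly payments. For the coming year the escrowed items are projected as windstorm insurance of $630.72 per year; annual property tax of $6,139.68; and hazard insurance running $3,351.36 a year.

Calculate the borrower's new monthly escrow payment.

$923.84

Windstorm insurance: $630.72/yr
Property tax: $6,139.68/yr
Hazard insurance: $3,351.36/yr
Yearly total = $630.72 + $6,139.68 + $3,351.36 = $10,121.76
Monthly = $10,121.76 ÷ 12 = $843.48
Shortage per month = $964.32 / 12 = $80.36
Adjusted monthly = $843.48 + $80.36 = $923.84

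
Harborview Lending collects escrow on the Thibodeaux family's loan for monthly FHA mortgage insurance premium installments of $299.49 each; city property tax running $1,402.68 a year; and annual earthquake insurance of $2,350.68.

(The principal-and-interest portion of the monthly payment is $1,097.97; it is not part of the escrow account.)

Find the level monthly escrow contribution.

$612.27

FHA mortgage insurance premium = $299.49 × 12 = $3,593.88 per year
City property tax = $1,402.68 per year
Earthquake insurance = $2,350.68 per year
Total annual escrow = $3,593.88 + $1,402.68 + $2,350.68 = $7,347.24
Monthly = $7,347.24 / 12 = $612.27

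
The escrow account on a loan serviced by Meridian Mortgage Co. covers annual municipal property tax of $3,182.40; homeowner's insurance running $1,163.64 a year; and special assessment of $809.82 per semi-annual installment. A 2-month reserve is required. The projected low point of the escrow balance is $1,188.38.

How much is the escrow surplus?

$194.10

Municipal property tax: $3,182.40
Homeowner's insurance: $1,163.64
Special assessment: $809.82 × 2 = $1,619.64
Total per year = $3,182.40 + $1,163.64 + $1,619.64 = $5,965.68
Base monthly escrow = $5,965.68 / 12 = $497.14
Required cushion = 2 × $497.14 = $994.28
Excess over cushion: $1,188.38 − $994.28 = $194.10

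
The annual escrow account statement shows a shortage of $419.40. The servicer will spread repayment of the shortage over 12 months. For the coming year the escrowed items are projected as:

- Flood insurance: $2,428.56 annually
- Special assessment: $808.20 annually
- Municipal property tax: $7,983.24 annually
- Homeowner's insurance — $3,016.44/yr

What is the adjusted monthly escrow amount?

Flood insurance — $2,428.56/yr
Special assessment — $808.20/yr
Municipal property tax — $7,983.24/yr
Homeowner's insurance — $3,016.44/yr
Yearly total = $14,236.44
Per month = $14,236.44 ÷ 12 = $1,186.37
Monthly shortage recovery: $419.40 ÷ 12 = $34.95
Adjusted monthly = $1,186.37 + $34.95 = $1,221.32

$1,221.32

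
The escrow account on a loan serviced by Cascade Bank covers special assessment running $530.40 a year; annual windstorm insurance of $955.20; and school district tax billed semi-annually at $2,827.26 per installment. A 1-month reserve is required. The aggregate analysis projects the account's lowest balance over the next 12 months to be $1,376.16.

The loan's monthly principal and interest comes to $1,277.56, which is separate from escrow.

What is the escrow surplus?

Special assessment — $530.40/yr
Windstorm insurance — $955.20/yr
School district tax — $2,827.26 × 2 = $5,654.52/yr
Total per year = $530.40 + $955.20 + $5,654.52 = $7,140.12
Monthly escrow = $7,140.12 ÷ 12 = $595.01
Required cushion = 1 × $595.01 = $595.01
Surplus = $1,376.16 − $595.01 = $781.15

$781.15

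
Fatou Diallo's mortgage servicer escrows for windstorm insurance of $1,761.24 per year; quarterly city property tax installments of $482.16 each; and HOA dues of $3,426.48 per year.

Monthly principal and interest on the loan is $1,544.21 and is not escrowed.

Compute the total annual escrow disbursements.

Windstorm insurance — $1,761.24/yr
City property tax — $482.16 × 4 = $1,928.64/yr
HOA dues — $3,426.48/yr
Annual escrow total = $1,761.24 + $1,928.64 + $3,426.48 = $7,116.36

$7,116.36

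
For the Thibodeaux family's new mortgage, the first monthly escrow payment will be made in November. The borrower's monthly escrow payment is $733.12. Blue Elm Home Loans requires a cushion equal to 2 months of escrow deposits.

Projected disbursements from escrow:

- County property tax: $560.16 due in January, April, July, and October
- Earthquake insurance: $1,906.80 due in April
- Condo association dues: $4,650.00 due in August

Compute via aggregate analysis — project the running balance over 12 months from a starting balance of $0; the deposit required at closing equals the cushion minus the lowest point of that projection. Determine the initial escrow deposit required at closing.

Cushion = 2 × $733.12 = $1,466.24
Trial balance (start $0, +$733.12 each month, − disbursements):
  Nov: +$733.12 → $733.12
  Dec: +$733.12 → $1,466.24
  Jan: +$733.12 − $560.16 → $1,639.20
  Feb: +$733.12 → $2,372.32
  Mar: +$733.12 → $3,105.44
  Apr: +$733.12 − $2,466.96 → $1,371.60
  May: +$733.12 → $2,104.72
  Jun: +$733.12 → $2,837.84
  Jul: +$733.12 − $560.16 → $3,010.80
  Aug: +$733.12 − $4,650.00 → -$906.08
  Sep: +$733.12 → -$172.96
  Oct: +$733.12 − $560.16 → $0.00
Lowest trial balance = -$906.08 (Aug)
Initial deposit = cushion − low point = $1,466.24 − (-$906.08) = $2,372.32

$2,372.32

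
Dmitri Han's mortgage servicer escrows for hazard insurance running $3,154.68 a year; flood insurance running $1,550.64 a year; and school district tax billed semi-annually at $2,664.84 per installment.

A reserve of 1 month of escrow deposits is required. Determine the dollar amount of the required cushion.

Hazard insurance = $3,154.68/yr
Flood insurance = $1,550.64/yr
School district tax = $2,664.84 × 2 = $5,329.68/yr
Annual escrow total = $3,154.68 + $1,550.64 + $5,329.68 = $10,035.00
Monthly = $10,035.00 ÷ 12 = $836.25
Required cushion = 1 × $836.25 = $836.25

$836.25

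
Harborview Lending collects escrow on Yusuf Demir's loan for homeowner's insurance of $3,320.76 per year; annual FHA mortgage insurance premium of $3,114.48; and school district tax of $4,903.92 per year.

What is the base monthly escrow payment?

Homeowner's insurance = $3,320.76
FHA mortgage insurance premium = $3,114.48
School district tax = $4,903.92
Total per year = $3,320.76 + $3,114.48 + $4,903.92 = $11,339.16
Per month = $11,339.16 ÷ 12 = $944.93

$944.93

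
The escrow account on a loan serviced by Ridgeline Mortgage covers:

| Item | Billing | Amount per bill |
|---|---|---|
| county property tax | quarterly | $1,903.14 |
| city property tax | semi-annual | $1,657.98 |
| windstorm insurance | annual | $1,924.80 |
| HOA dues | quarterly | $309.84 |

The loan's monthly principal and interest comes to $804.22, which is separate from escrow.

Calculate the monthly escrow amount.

County property tax = $1,903.14 × 4 = $7,612.56
City property tax = $1,657.98 × 2 = $3,315.96
Windstorm insurance = $1,924.80
HOA dues = $309.84 × 4 = $1,239.36
Combined annual = $14,092.68
Base monthly escrow = $14,092.68 ÷ 12 = $1,174.39

$1,174.39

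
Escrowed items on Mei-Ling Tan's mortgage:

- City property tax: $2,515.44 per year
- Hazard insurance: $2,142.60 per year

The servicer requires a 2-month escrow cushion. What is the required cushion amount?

City property tax: $2,515.44 annually
Hazard insurance: $2,142.60 annually
Annual escrow total = $2,515.44 + $2,142.60 = $4,658.04
Per month = $4,658.04 / 12 = $388.17
Required cushion = 2 × $388.17 = $776.34

$776.34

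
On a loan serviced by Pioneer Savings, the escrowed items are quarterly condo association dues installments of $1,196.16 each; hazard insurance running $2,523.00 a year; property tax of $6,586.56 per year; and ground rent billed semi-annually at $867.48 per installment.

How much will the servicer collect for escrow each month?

$1,302.43

Condo association dues: $1,196.16 × 4 = $4,784.64/yr
Hazard insurance: $2,523.00/yr
Property tax: $6,586.56/yr
Ground rent: $867.48 × 2 = $1,734.96/yr
Total annual escrow = $4,784.64 + $2,523.00 + $6,586.56 + $1,734.96 = $15,629.16
Per month = $15,629.16 / 12 = $1,302.43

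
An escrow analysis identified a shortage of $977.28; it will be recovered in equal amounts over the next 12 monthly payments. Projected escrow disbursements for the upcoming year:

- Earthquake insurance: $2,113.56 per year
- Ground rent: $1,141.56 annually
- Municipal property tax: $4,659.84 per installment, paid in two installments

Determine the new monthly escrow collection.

$1,129.34

Earthquake insurance — $2,113.56 annually
Ground rent — $1,141.56 annually
Municipal property tax — $4,659.84 × 2 = $9,319.68 annually
Combined annual = $2,113.56 + $1,141.56 + $9,319.68 = $12,574.80
Base monthly escrow = $12,574.80 / 12 = $1,047.90
Shortage per month = $977.28 ÷ 12 = $81.44
New monthly escrow = $1,047.90 + $81.44 = $1,129.34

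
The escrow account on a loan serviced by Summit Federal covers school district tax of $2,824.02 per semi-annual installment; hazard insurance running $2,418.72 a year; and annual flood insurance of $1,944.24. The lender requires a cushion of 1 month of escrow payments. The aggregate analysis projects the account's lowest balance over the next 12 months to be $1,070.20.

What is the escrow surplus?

$235.95

School district tax: $2,824.02 × 2 = $5,648.04 per year
Hazard insurance: $2,418.72 per year
Flood insurance: $1,944.24 per year
Combined annual = $5,648.04 + $2,418.72 + $1,944.24 = $10,011.00
Monthly = $10,011.00 / 12 = $834.25
Required reserve = 1 × $834.25 = $834.25
Surplus = $1,070.20 − $834.25 = $235.95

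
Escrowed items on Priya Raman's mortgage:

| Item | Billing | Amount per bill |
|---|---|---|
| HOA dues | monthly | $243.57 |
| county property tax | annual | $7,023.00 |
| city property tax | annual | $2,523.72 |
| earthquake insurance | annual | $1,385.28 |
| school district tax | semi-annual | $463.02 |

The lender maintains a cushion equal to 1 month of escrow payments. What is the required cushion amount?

HOA dues — $243.57 × 12 = $2,922.84 per year
County property tax — $7,023.00 per year
City property tax — $2,523.72 per year
Earthquake insurance — $1,385.28 per year
School district tax — $463.02 × 2 = $926.04 per year
Total annual escrow = $2,922.84 + $7,023.00 + $2,523.72 + $1,385.28 + $926.04 = $14,780.88
Base monthly escrow = $14,780.88 ÷ 12 = $1,231.74
Cushion = 1 × $1,231.74 = $1,231.74

$1,231.74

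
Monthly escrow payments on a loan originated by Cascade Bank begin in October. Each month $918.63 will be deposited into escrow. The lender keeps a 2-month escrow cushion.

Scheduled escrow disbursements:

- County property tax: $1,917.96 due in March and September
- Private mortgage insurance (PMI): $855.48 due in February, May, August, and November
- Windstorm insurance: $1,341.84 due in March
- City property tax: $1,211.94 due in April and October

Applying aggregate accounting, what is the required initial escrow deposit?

Cushion = 2 × $918.63 = $1,837.26
Trial balance (start $0, +$918.63 each month, − disbursements):
  Oct: +$918.63 − $1,211.94 → -$293.31
  Nov: +$918.63 − $855.48 → -$230.16
  Dec: +$918.63 → $688.47
  Jan: +$918.63 → $1,607.10
  Feb: +$918.63 − $855.48 → $1,670.25
  Mar: +$918.63 − $3,259.80 → -$670.92
  Apr: +$918.63 − $1,211.94 → -$964.23
  May: +$918.63 − $855.48 → -$901.08
  Jun: +$918.63 → $17.55
  Jul: +$918.63 → $936.18
  Aug: +$918.63 − $855.48 → $999.33
  Sep: +$918.63 − $1,917.96 → $0.00
Lowest trial balance = -$964.23 (Apr)
Initial deposit = cushion − low point = $1,837.26 − (-$964.23) = $2,801.49

$2,801.49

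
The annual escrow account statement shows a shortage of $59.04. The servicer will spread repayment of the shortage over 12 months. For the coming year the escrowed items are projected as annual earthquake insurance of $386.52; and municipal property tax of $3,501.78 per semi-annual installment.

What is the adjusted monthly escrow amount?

$620.76

Earthquake insurance = $386.52/yr
Municipal property tax = $3,501.78 × 2 = $7,003.56/yr
Annual escrow total = $386.52 + $7,003.56 = $7,390.08
Monthly escrow = $7,390.08 ÷ 12 = $615.84
Shortage spread = $59.04 ÷ 12 = $4.92/mo
New monthly escrow = $615.84 + $4.92 = $620.76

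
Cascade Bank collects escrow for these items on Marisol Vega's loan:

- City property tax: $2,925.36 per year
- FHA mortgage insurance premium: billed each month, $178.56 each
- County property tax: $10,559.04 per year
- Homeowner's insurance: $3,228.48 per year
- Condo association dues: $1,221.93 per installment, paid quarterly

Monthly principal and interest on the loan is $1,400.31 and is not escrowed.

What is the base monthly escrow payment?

$1,978.61

City property tax = $2,925.36
FHA mortgage insurance premium = $178.56 × 12 = $2,142.72
County property tax = $10,559.04
Homeowner's insurance = $3,228.48
Condo association dues = $1,221.93 × 4 = $4,887.72
Total annual escrow = $2,925.36 + $2,142.72 + $10,559.04 + $3,228.48 + $4,887.72 = $23,743.32
Per month = $23,743.32 ÷ 12 = $1,978.61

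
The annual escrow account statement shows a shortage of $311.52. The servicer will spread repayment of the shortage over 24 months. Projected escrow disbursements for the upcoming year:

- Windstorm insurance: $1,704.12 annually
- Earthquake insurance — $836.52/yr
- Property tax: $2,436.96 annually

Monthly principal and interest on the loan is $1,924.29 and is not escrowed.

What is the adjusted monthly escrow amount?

$427.78

Windstorm insurance = $1,704.12 annually
Earthquake insurance = $836.52 annually
Property tax = $2,436.96 annually
Annual escrow total = $1,704.12 + $836.52 + $2,436.96 = $4,977.60
Per month = $4,977.60 ÷ 12 = $414.80
Monthly shortage recovery: $311.52 ÷ 24 = $12.98
Adjusted monthly = $414.80 + $12.98 = $427.78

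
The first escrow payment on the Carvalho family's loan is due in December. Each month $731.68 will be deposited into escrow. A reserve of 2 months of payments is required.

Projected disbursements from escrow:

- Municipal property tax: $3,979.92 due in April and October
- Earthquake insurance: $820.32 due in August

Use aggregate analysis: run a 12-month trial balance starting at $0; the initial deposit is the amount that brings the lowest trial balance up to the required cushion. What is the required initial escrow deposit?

Cushion = 2 × $731.68 = $1,463.36
Trial balance (start $0, +$731.68 each month, − disbursements):
  Dec: +$731.68 → $731.68
  Jan: +$731.68 → $1,463.36
  Feb: +$731.68 → $2,195.04
  Mar: +$731.68 → $2,926.72
  Apr: +$731.68 − $3,979.92 → -$321.52
  May: +$731.68 → $410.16
  Jun: +$731.68 → $1,141.84
  Jul: +$731.68 → $1,873.52
  Aug: +$731.68 − $820.32 → $1,784.88
  Sep: +$731.68 → $2,516.56
  Oct: +$731.68 − $3,979.92 → -$731.68
  Nov: +$731.68 → $0.00
Lowest trial balance = -$731.68 (Oct)
Initial deposit = cushion − low point = $1,463.36 − (-$731.68) = $2,195.04

$2,195.04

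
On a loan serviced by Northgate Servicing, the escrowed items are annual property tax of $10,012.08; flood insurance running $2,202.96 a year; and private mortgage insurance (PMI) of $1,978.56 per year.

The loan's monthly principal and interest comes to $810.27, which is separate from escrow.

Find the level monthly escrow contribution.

$1,182.80

Property tax = $10,012.08 per year
Flood insurance = $2,202.96 per year
Private mortgage insurance (PMI) = $1,978.56 per year
Annual escrow total = $10,012.08 + $2,202.96 + $1,978.56 = $14,193.60
Per month = $14,193.60 / 12 = $1,182.80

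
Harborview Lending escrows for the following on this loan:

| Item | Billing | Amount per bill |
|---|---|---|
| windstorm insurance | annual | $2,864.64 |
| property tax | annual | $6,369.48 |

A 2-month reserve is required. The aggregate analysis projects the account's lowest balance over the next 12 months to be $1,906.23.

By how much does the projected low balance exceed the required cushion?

Windstorm insurance: $2,864.64
Property tax: $6,369.48
Annual escrow total = $9,234.12
Per month = $9,234.12 ÷ 12 = $769.51
Required cushion = 2 × $769.51 = $1,539.02
Surplus = $1,906.23 − $1,539.02 = $367.21

$367.21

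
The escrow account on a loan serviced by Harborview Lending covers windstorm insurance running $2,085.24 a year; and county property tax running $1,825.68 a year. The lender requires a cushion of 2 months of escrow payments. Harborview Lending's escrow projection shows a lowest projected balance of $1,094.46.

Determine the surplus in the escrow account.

$442.64

Windstorm insurance = $2,085.24 annually
County property tax = $1,825.68 annually
Yearly total = $3,910.92
Monthly escrow = $3,910.92 / 12 = $325.91
Required reserve = 2 × $325.91 = $651.82
Surplus = $1,094.46 − $651.82 = $442.64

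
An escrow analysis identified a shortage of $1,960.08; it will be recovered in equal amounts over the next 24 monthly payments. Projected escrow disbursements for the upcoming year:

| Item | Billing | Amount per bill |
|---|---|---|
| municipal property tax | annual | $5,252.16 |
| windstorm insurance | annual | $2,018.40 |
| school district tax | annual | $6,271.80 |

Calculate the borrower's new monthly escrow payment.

$1,210.20

Municipal property tax — $5,252.16
Windstorm insurance — $2,018.40
School district tax — $6,271.80
Total per year = $13,542.36
Monthly escrow = $13,542.36 ÷ 12 = $1,128.53
Shortage per month = $1,960.08 / 24 = $81.67
New monthly escrow = $1,128.53 + $81.67 = $1,210.20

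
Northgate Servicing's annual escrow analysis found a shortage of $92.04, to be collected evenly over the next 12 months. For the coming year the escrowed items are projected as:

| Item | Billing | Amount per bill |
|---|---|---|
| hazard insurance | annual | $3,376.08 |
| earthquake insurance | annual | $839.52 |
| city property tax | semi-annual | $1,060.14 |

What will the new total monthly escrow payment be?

Hazard insurance — $3,376.08 annually
Earthquake insurance — $839.52 annually
City property tax — $1,060.14 × 2 = $2,120.28 annually
Annual escrow total = $3,376.08 + $839.52 + $2,120.28 = $6,335.88
Per month = $6,335.88 ÷ 12 = $527.99
Shortage per month = $92.04 / 12 = $7.67
Adjusted monthly = $527.99 + $7.67 = $535.66

$535.66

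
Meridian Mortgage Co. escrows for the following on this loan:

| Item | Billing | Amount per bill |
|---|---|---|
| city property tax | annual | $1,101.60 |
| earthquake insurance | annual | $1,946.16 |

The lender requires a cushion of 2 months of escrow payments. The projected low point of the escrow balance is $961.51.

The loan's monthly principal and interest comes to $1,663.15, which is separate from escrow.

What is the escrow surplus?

City property tax — $1,101.60 per year
Earthquake insurance — $1,946.16 per year
Total per year = $1,101.60 + $1,946.16 = $3,047.76
Per month = $3,047.76 ÷ 12 = $253.98
Cushion = 2 × $253.98 = $507.96
Surplus = $961.51 − $507.96 = $453.55

$453.55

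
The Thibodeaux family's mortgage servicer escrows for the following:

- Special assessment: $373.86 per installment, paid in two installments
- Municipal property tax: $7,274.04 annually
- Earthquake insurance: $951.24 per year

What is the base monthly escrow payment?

Special assessment — $373.86 × 2 = $747.72/yr
Municipal property tax — $7,274.04/yr
Earthquake insurance — $951.24/yr
Annual escrow total = $747.72 + $7,274.04 + $951.24 = $8,973.00
Per month = $8,973.00 / 12 = $747.75

$747.75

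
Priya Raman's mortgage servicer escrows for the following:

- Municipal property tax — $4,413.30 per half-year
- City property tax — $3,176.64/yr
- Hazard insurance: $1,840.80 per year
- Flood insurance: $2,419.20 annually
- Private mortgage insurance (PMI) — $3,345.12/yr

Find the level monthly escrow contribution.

Municipal property tax = $4,413.30 × 2 = $8,826.60 per year
City property tax = $3,176.64 per year
Hazard insurance = $1,840.80 per year
Flood insurance = $2,419.20 per year
Private mortgage insurance (PMI) = $3,345.12 per year
Total per year = $8,826.60 + $3,176.64 + $1,840.80 + $2,419.20 + $3,345.12 = $19,608.36
Per month = $19,608.36 / 12 = $1,634.03

$1,634.03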